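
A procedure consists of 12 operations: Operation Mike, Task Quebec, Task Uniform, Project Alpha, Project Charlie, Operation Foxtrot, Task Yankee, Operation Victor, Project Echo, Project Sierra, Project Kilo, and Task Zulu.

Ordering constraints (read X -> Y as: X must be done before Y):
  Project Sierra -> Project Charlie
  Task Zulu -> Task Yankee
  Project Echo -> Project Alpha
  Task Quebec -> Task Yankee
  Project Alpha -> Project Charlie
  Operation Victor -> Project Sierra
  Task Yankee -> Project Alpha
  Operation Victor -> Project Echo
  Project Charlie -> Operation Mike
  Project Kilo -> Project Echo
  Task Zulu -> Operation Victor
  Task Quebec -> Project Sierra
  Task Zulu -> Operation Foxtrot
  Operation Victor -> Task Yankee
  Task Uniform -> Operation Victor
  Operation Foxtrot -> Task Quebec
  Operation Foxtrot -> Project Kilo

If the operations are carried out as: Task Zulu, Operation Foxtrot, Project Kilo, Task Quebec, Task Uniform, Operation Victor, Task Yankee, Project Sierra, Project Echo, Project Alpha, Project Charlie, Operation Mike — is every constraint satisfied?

Checking each listed constraint against this order: for instance, Task Zulu is in position 1 and Task Yankee in position 7, so that constraint holds — and the remaining constraints check out the same way.

Yes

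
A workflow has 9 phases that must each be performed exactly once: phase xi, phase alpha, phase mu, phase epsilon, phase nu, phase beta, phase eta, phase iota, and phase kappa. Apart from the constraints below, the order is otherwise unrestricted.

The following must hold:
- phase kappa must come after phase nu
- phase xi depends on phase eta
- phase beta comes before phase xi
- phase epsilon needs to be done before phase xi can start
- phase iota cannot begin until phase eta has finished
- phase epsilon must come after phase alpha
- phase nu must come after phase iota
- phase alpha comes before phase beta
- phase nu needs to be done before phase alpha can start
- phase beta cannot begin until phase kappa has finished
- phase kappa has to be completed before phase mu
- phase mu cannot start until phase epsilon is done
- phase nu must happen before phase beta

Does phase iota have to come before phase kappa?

Yes

Following the dependencies: phase iota → phase nu → phase kappa.
Hence phase iota necessarily comes before phase kappa.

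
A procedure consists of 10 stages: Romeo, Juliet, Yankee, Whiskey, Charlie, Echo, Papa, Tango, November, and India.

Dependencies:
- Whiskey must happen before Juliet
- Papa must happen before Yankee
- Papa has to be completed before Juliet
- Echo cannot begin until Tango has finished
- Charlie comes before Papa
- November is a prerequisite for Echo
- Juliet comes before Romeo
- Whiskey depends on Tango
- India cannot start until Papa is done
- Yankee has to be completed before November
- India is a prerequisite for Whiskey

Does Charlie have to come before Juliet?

There is a constraint chain Charlie → Papa → Juliet.
That forces Charlie before Juliet in every valid schedule.

Yes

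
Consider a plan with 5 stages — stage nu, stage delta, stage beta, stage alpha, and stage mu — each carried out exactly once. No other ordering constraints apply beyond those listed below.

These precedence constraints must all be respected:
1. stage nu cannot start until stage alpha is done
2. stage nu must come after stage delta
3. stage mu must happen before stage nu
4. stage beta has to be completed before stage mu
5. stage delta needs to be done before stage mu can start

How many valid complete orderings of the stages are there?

8

The stages with no prerequisites are stage delta, stage beta, stage alpha; any of them can be placed first.
Counting all ways to extend the partial order to a total order gives 8.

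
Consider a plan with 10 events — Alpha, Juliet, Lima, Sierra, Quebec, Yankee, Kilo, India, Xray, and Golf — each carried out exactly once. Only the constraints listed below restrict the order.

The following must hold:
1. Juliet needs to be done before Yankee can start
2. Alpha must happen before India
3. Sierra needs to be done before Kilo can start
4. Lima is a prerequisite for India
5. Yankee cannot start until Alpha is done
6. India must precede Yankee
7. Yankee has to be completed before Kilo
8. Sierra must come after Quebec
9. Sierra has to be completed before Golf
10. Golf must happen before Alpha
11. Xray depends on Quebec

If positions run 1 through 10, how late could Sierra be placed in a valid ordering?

5

The events that are forced after Sierra, directly or by a chain of constraints, are Alpha, Yankee, Kilo, India, Golf. That's 5 events.
So at least 5 events follow Sierra, putting Sierra no later than position 5. That position is achievable by scheduling everything else first.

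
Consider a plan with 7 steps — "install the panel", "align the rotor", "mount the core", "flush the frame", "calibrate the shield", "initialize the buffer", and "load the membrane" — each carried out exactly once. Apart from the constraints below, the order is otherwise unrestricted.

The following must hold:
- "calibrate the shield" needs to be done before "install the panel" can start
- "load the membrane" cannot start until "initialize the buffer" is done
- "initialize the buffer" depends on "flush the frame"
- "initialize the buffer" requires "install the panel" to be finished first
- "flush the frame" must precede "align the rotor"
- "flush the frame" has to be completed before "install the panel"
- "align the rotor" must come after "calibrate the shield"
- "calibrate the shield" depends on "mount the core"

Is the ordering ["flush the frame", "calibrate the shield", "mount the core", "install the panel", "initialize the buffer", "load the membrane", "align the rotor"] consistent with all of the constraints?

No

In the proposed order, "calibrate the shield" appears before "mount the core".
Since "mount the core" is required before "calibrate the shield", the ordering is invalid.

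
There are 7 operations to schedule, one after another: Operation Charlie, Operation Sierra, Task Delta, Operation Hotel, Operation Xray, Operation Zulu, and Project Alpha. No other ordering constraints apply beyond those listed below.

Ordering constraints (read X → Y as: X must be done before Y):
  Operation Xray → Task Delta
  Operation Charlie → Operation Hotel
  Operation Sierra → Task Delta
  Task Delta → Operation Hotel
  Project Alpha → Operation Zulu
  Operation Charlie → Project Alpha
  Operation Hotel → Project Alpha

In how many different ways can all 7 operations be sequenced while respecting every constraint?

3 operations have no prerequisites (Operation Charlie, Operation Sierra, Operation Xray), so any of them could come first.
Enumerating by repeatedly choosing an available operation (one whose prerequisites are all placed) gives 8 distinct complete orderings.

8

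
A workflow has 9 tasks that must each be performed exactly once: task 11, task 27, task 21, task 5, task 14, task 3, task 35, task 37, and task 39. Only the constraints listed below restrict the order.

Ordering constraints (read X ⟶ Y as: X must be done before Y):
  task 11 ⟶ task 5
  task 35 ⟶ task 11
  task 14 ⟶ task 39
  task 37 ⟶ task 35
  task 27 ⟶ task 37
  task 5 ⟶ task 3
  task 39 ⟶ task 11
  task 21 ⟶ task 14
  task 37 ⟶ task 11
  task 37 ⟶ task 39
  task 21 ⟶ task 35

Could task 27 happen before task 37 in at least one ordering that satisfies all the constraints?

The constraints force task 27 before task 37, so yes — every valid ordering has task 27 earlier.

Yes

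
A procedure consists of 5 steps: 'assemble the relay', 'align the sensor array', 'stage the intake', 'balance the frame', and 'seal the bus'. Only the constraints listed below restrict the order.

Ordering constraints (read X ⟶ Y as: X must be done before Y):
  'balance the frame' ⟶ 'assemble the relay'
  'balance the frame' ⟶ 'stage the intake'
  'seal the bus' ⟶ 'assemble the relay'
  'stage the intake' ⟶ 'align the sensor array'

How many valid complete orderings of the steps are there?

9

2 steps have no prerequisites ('balance the frame', 'seal the bus'), so any of them could come first.
Enumerating by repeatedly choosing an available step (one whose prerequisites are all placed) gives 9 distinct complete orderings.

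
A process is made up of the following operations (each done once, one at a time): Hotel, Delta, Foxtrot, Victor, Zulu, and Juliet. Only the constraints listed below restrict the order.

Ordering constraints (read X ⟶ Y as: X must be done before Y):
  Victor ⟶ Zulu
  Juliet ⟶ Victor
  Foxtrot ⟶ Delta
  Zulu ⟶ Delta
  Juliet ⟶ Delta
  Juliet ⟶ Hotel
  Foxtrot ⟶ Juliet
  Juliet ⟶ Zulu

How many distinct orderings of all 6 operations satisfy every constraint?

4

Foxtrot is the only operation with nothing required before it, so every ordering starts there.
Systematically extending each partial ordering one operation at a time and counting, there are 4 complete orderings.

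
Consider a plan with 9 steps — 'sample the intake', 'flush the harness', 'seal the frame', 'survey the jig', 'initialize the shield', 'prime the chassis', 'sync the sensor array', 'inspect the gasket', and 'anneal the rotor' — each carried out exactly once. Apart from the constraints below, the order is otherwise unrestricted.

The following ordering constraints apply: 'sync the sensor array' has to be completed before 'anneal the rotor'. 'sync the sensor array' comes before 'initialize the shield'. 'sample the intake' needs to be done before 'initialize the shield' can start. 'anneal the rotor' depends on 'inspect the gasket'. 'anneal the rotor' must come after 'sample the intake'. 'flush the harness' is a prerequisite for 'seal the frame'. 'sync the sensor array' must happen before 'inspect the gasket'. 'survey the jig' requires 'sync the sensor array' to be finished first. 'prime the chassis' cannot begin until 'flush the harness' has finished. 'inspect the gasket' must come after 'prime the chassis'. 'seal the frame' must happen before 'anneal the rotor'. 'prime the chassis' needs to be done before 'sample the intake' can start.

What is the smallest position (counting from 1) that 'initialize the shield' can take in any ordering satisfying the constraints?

The steps that are forced before 'initialize the shield', directly or transitively, are 'sample the intake', 'flush the harness', 'prime the chassis', 'sync the sensor array'. That's 4 steps.
With 4 mandatory predecessors, the earliest 'initialize the shield' can sit is position 4+1 = 5, and placing just those 4 first achieves it.

5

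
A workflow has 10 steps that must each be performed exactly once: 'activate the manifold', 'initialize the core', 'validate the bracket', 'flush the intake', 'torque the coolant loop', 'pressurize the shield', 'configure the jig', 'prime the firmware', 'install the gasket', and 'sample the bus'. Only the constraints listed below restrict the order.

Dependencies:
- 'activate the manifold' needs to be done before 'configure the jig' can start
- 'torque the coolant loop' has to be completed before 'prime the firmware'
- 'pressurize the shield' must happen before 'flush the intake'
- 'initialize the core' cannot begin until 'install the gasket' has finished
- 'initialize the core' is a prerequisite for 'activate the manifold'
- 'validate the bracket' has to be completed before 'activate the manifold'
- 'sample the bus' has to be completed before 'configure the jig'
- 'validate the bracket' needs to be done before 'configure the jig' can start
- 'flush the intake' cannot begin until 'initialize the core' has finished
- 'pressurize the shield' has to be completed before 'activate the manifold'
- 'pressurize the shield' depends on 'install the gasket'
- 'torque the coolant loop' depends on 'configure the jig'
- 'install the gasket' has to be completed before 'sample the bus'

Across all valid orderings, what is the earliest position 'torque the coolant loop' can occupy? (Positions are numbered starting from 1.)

8

Working backwards through the constraints from 'torque the coolant loop', its full set of required predecessors is 'activate the manifold', 'initialize the core', 'validate the bracket', 'pressurize the shield', 'configure the jig', 'install the gasket', 'sample the bus' — 7 of them.
So at minimum 7 steps come before 'torque the coolant loop', putting 'torque the coolant loop' no earlier than position 8. That position is achievable by scheduling exactly those predecessors first.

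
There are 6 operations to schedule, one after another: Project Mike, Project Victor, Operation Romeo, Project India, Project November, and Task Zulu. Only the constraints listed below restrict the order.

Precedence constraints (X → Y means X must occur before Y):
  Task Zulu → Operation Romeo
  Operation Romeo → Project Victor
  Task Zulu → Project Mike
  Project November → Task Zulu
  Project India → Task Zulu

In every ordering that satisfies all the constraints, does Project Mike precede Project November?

In fact the dependencies run the other way: Project November → Task Zulu → Project Mike.
So Project Mike never precedes Project November.

No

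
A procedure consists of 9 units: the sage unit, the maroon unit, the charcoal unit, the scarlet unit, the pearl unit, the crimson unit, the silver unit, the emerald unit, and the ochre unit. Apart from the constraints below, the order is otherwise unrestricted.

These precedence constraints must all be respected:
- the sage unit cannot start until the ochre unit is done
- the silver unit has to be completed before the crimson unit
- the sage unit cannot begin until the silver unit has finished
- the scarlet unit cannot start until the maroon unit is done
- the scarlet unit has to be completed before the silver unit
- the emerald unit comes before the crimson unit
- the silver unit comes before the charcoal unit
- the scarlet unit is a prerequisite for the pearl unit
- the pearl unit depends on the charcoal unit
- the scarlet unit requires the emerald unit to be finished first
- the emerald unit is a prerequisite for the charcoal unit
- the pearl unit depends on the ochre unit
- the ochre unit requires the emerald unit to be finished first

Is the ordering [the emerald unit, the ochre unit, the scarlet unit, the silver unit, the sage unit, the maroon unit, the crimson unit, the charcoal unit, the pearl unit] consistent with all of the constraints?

No

In the proposed order, the scarlet unit appears before the maroon unit.
But one of the constraints requires the maroon unit before the scarlet unit, so this ordering violates it.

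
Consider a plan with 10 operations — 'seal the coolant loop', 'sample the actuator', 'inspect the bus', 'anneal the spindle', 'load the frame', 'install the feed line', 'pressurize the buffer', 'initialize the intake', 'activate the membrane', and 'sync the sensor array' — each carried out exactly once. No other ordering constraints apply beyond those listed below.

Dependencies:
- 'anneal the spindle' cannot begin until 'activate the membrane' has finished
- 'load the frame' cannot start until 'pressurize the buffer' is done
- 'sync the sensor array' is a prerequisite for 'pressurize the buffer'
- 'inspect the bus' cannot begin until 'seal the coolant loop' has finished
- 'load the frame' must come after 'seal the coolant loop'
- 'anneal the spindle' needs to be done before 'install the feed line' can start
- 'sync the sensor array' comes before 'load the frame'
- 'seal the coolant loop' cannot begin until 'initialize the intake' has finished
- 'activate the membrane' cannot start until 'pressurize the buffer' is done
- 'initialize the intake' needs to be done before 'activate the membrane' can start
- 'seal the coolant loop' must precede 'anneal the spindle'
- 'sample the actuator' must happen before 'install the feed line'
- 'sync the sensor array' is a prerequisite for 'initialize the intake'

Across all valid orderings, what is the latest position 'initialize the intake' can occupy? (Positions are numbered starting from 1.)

4

Following every chain forward from 'initialize the intake', the operations that must come later are 'seal the coolant loop', 'inspect the bus', 'anneal the spindle', 'load the frame', 'install the feed line', 'activate the membrane' — 6 of them.
With 6 mandatory successors out of 10 operations total, the latest slot for 'initialize the intake' is 10−6 = 4, and it's reachable by doing all non-successors before 'initialize the intake'.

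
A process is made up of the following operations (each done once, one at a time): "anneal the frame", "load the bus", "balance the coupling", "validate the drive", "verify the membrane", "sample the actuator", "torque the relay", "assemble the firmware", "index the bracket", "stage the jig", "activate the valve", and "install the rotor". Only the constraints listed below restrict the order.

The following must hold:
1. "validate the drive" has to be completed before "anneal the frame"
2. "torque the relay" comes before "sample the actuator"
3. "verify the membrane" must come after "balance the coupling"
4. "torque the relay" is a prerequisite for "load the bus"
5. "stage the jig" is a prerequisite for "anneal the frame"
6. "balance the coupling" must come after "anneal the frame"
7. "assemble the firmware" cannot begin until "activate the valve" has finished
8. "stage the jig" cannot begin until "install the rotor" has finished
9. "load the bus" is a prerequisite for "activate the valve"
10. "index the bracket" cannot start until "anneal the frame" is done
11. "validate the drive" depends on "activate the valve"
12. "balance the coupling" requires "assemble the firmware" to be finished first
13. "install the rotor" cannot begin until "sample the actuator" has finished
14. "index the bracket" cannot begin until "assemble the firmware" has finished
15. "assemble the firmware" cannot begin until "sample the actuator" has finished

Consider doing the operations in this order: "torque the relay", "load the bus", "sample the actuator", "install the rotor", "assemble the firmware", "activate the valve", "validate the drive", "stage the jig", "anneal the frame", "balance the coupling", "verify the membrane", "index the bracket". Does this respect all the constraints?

The sequence places "assemble the firmware" ahead of "activate the valve".
That contradicts the constraint that "activate the valve" must precede "assemble the firmware".

No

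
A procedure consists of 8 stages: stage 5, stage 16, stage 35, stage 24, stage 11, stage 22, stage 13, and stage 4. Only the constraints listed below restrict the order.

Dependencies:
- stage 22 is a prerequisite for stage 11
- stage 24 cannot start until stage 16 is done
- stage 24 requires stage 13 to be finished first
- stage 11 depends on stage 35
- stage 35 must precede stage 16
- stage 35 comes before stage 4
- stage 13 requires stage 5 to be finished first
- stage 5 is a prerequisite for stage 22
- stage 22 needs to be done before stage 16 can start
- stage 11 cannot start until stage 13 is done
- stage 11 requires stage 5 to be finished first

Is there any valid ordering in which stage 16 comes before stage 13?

Yes

The constraints leave stage 16 and stage 13 unordered relative to each other; nothing requires stage 13 earlier.
That means at least one valid schedule has stage 16 before stage 13.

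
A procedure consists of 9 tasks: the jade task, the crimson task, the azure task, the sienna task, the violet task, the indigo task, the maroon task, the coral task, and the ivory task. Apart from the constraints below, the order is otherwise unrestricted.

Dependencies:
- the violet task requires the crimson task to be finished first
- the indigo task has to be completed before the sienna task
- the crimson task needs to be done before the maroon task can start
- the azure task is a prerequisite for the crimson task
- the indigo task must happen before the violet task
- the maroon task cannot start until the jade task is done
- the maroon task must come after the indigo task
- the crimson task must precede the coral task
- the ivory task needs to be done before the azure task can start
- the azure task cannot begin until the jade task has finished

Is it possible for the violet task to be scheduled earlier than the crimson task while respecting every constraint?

Following the crimson task → the violet task, the crimson task must precede the violet task in every valid ordering.
So no valid ordering can have the violet task before the crimson task.

No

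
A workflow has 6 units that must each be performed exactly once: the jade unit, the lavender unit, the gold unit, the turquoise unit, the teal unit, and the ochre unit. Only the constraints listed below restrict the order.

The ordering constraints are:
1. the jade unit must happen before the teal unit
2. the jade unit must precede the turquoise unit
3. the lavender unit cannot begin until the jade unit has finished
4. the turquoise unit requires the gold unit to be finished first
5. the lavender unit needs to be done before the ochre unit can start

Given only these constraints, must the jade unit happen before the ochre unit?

Following the dependencies: the jade unit → the lavender unit → the ochre unit.
Hence the jade unit necessarily comes before the ochre unit.

Yes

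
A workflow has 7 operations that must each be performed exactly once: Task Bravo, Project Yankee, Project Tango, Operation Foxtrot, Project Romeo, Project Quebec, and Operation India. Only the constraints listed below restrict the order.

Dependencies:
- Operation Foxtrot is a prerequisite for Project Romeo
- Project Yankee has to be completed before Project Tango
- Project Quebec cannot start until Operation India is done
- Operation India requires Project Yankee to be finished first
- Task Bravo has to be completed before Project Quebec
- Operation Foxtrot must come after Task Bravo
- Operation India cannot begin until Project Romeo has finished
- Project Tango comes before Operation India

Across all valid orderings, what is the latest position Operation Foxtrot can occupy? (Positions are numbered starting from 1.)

The operations that are forced after Operation Foxtrot, directly or by a chain of constraints, are Project Romeo, Project Quebec, Operation India. That's 3 operations.
So at least 3 operations follow Operation Foxtrot, putting Operation Foxtrot no later than position 4. That position is achievable by scheduling everything else first.

4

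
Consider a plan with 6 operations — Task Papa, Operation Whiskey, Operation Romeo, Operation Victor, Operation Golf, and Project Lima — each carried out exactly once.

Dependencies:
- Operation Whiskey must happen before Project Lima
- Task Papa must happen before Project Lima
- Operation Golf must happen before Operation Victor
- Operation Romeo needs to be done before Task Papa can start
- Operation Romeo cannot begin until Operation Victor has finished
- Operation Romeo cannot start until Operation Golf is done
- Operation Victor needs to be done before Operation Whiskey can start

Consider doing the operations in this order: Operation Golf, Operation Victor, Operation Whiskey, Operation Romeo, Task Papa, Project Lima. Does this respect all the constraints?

Yes

Going through the constraints one by one, each required predecessor appears earlier in the sequence than its dependent — e.g. Operation Golf (position 1) is before Operation Romeo (position 4), as required.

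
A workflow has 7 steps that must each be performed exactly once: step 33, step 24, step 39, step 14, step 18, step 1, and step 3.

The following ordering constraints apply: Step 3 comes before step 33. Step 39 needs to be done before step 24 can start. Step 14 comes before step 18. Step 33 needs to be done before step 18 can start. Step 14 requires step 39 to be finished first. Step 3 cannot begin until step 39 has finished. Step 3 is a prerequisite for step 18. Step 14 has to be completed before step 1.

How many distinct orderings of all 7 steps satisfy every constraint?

Step 39 is the only step with nothing required before it, so every ordering starts there.
Counting all ways to extend the partial order to a total order gives 54.

54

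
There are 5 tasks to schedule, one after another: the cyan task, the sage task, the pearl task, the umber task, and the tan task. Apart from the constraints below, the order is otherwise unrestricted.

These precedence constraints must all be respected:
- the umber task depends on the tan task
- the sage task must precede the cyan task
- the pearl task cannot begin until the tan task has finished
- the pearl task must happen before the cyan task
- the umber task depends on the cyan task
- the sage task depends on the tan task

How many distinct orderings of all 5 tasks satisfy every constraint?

Only the tan task has no prerequisites, so it must go first.
Counting all ways to extend the partial order to a total order gives 2.

2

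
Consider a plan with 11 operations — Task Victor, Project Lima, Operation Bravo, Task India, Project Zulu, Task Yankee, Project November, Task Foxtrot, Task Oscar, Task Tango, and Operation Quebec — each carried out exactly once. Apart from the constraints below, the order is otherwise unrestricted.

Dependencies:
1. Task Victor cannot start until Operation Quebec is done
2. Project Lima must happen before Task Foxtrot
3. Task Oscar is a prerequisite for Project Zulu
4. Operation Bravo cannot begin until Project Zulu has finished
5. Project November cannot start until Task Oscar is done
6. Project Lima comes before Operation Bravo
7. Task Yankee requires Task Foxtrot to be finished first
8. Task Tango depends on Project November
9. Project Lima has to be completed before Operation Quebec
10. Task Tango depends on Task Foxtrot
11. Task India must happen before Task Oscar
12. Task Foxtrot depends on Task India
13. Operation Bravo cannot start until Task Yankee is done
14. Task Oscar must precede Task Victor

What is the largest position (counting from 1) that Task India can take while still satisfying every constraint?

3

Following every chain forward from Task India, the operations that must come later are Task Victor, Operation Bravo, Project Zulu, Task Yankee, Project November, Task Foxtrot, Task Oscar, Task Tango — 8 of them.
With 8 mandatory successors out of 11 operations total, the latest slot for Task India is 11−8 = 3, and it's reachable by doing all non-successors before Task India.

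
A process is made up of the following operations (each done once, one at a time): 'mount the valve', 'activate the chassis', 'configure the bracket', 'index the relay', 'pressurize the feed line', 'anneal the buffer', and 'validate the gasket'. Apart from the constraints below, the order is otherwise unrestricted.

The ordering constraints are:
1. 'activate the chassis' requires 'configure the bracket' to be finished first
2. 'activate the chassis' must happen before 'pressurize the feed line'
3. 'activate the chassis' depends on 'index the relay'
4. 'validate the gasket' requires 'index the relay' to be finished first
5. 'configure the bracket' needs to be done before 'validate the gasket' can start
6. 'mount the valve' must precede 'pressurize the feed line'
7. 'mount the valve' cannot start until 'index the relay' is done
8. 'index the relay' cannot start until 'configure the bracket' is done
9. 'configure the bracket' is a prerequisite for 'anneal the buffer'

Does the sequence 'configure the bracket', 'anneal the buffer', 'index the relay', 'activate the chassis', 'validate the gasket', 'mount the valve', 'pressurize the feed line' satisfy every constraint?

Checking each listed constraint against this order: for instance, 'configure the bracket' is in position 1 and 'validate the gasket' in position 5, so that constraint holds — and the remaining constraints check out the same way.

Yes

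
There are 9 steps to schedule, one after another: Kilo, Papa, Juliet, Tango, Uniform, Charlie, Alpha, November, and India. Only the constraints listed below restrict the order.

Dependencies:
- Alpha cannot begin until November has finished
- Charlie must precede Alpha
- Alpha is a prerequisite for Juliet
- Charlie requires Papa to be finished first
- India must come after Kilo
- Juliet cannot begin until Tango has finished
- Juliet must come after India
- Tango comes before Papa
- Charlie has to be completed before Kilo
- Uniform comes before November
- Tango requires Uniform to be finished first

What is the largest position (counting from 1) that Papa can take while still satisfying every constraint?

Following every chain forward from Papa, the steps that must come later are Kilo, Juliet, Charlie, Alpha, India — 5 of them.
With 5 mandatory successors out of 9 steps total, the latest slot for Papa is 9−5 = 4, and it's reachable by doing all non-successors before Papa.

4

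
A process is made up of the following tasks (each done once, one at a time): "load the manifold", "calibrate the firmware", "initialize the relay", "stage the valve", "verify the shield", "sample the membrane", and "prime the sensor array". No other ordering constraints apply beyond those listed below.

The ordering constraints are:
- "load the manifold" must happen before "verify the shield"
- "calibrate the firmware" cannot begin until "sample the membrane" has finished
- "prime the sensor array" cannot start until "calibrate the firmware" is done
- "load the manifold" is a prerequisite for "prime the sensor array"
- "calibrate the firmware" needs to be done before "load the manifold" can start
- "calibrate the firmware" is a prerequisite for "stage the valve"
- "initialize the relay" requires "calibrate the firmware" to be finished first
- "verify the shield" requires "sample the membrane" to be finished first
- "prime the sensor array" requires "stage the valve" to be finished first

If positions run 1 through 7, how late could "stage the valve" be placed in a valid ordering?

Following the constraints forward from "stage the valve", its only required successor is "prime the sensor array".
With 1 mandatory successor out of 7 tasks total, the latest slot for "stage the valve" is 7−1 = 6, and it's reachable by doing all non-successors before "stage the valve".

6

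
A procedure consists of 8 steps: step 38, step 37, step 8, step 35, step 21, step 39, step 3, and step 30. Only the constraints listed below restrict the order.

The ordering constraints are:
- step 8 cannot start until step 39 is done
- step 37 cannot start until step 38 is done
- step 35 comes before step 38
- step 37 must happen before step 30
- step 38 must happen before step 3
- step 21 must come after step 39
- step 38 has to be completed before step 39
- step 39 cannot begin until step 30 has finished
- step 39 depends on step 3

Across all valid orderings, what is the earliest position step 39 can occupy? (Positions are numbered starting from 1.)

6

The steps that are forced before step 39, directly or transitively, are step 38, step 37, step 35, step 3, step 30. That's 5 steps.
With 5 mandatory predecessors, the earliest step 39 can sit is position 5+1 = 6, and placing just those 5 first achieves it.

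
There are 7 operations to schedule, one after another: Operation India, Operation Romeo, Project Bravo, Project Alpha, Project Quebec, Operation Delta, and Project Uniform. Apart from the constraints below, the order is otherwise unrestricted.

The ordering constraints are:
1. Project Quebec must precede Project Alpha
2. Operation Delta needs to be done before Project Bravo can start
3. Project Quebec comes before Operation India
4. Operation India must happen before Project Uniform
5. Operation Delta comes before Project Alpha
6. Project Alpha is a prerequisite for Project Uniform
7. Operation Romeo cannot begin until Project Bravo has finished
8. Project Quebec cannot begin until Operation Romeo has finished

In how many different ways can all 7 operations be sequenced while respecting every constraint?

Only Operation Delta has no prerequisites, so it must go first.
Enumerating by repeatedly choosing an available operation (one whose prerequisites are all placed) gives 2 distinct complete orderings.

2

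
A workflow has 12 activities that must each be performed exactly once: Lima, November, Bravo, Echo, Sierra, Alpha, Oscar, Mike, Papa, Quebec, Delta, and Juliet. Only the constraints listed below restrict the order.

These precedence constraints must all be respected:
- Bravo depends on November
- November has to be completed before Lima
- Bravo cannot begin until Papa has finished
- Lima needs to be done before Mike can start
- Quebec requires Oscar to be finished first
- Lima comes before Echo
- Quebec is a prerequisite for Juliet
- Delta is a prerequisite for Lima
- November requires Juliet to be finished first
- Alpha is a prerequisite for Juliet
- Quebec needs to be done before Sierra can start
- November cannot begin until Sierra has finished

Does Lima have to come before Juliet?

No

In fact the dependencies run the other way: Juliet → November → Lima.
So Lima does not have to come before Juliet — it cannot.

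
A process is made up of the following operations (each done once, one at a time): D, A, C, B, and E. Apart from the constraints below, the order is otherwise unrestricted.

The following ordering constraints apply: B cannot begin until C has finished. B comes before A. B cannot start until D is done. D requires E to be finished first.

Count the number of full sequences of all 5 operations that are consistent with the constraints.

The operations with no prerequisites are C, E; any of them can be placed first.
Enumerating by repeatedly choosing an available operation (one whose prerequisites are all placed) gives 3 distinct complete orderings.

3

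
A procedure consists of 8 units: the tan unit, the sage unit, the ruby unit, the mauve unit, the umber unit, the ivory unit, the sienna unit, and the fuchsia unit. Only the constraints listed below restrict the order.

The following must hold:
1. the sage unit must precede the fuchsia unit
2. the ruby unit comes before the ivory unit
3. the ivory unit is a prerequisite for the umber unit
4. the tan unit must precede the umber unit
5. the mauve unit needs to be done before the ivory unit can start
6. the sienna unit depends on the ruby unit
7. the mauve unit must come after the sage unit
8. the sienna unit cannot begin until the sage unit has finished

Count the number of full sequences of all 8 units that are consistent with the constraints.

403

The units with no prerequisites are the tan unit, the sage unit, the ruby unit; any of them can be placed first.
Enumerating by repeatedly choosing an available unit (one whose prerequisites are all placed) gives 403 distinct complete orderings.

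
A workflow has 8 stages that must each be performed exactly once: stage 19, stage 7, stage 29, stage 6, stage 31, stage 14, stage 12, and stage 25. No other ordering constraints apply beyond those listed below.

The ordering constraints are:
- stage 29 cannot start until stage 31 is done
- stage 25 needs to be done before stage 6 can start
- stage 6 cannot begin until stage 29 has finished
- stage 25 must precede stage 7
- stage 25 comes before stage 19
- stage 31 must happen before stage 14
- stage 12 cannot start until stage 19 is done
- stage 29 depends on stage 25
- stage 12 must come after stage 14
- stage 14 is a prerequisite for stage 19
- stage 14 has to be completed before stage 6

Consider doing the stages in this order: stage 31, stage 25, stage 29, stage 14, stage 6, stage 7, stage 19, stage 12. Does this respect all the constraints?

Yes

Every stated constraint is respected: stage 25 sits at position 2, ahead of stage 19 at position 7, and each of the other listed pairs likewise has the predecessor earlier in the sequence.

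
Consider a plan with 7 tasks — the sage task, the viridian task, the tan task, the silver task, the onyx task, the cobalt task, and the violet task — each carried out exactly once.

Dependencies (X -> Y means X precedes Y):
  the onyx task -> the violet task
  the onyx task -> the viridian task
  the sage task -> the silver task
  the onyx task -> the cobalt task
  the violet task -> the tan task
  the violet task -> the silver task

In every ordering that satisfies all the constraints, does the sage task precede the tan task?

No chain of constraints connects the sage task to the tan task in either direction.
There exist valid orderings with the tan task before the sage task, so the sage task is not required to come first.

No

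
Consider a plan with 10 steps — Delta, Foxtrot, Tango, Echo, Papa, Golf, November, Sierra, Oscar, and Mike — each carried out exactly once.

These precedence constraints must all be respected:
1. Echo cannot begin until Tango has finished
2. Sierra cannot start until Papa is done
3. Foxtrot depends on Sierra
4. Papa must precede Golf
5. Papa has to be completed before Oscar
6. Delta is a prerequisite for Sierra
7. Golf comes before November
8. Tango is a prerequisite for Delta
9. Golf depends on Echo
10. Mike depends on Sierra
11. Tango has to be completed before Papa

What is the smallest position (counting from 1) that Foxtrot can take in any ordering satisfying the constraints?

5

Working backwards through the constraints from Foxtrot, its full set of required predecessors is Delta, Tango, Papa, Sierra — 4 of them.
With 4 mandatory predecessors, the earliest Foxtrot can sit is position 4+1 = 5, and placing just those 4 first achieves it.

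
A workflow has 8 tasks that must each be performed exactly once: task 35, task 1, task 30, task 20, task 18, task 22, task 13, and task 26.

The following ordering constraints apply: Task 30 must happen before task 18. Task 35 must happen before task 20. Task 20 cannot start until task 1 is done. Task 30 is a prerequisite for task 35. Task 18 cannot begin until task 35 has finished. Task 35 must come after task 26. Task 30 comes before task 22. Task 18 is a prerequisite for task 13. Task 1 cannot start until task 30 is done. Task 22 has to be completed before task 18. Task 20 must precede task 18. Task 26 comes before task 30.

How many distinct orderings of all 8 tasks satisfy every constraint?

Only task 26 has no prerequisites, so it must go first.
Systematically extending each partial ordering one task at a time and counting, there are 8 complete orderings.

8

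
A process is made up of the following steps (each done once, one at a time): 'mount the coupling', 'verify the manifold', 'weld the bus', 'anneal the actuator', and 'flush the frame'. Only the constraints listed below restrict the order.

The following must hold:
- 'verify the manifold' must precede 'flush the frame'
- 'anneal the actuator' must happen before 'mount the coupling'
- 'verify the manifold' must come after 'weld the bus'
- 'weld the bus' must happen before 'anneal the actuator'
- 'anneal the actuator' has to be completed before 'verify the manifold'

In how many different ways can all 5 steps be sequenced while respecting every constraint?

'weld the bus' is the only step with nothing required before it, so every ordering starts there.
Systematically extending each partial ordering one step at a time and counting, there are 3 complete orderings.

3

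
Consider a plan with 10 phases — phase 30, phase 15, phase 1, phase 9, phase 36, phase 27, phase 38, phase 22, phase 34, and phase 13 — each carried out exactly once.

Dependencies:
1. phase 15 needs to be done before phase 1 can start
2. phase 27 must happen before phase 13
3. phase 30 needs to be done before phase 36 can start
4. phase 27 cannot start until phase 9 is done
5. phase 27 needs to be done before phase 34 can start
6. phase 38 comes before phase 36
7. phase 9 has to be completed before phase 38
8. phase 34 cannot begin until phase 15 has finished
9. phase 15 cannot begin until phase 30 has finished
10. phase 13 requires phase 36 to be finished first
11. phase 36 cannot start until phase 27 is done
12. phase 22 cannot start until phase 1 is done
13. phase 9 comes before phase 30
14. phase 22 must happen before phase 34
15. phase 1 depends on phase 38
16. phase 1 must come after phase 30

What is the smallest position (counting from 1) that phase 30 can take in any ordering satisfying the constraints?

2

Working backwards through the constraints from phase 30, its only required predecessor is phase 9.
With 1 mandatory predecessor, the earliest phase 30 can sit is position 1+1 = 2, and placing just that one first achieves it.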